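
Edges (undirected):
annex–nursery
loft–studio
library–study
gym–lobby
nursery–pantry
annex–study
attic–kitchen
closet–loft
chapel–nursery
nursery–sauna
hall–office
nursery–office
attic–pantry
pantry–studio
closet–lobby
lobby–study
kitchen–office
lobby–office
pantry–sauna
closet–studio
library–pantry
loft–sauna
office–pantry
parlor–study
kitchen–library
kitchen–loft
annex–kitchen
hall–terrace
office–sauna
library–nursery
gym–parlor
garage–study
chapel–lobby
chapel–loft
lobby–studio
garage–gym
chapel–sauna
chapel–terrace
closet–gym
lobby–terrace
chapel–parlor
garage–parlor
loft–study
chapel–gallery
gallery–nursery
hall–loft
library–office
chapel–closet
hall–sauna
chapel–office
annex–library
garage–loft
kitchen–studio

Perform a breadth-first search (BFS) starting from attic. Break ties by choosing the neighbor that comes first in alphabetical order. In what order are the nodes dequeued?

attic kitchen pantry annex library loft office studio nursery sauna study chapel closet garage hall lobby gallery parlor terrace gym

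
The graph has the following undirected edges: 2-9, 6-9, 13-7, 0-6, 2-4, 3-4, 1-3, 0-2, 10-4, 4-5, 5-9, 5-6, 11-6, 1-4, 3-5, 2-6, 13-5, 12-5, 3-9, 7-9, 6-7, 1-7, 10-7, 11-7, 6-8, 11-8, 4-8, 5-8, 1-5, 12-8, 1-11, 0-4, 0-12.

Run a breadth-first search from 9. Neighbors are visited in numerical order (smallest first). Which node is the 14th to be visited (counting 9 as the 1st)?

Visit 9; enqueue 2, 3, 5, 6, 7 → queue [2, 3, 5, 6, 7]
Visit 2; enqueue 0, 4 → queue [3, 5, 6, 7, 0, 4]
Visit 3; enqueue 1 → queue [5, 6, 7, 0, 4, 1]
Visit 5; enqueue 8, 12, 13 → queue [6, 7, 0, 4, 1, 8, 12, 13]
Visit 6; enqueue 11 → queue [7, 0, 4, 1, 8, 12, 13, 11]
Visit 7; enqueue 10 → queue [0, 4, 1, 8, 12, 13, 11, 10]
Visit 0 → queue [4, 1, 8, 12, 13, 11, 10]
Visit 4 → queue [1, 8, 12, 13, 11, 10]
Visit 1 → queue [8, 12, 13, 11, 10]
Visit 8 → queue [12, 13, 11, 10]
Visit 12 → queue [13, 11, 10]
Visit 13 → queue [11, 10]
Visit 11 → queue [10]
Visit 10 → queue []

Visit order: 9, 2, 3, 5, 6, 7, 0, 4, 1, 8, 12, 13, 11, 10

10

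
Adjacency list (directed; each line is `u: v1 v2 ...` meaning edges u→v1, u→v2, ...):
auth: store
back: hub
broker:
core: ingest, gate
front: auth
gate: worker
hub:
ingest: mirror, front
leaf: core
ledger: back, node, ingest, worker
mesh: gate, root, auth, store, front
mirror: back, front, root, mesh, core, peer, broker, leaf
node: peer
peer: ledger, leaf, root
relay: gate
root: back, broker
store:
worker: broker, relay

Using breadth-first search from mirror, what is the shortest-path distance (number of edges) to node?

3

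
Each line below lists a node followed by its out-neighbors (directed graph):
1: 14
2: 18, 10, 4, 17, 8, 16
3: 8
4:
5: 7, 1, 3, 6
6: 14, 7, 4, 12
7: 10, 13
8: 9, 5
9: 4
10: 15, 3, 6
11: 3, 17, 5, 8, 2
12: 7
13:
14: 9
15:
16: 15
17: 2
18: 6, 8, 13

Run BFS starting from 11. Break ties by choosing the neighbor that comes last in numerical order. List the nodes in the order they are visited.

Visit 11; enqueue 17, 8, 5, 3, 2 → queue [17, 8, 5, 3, 2]
Visit 17 → queue [8, 5, 3, 2]
Visit 8; enqueue 9 → queue [5, 3, 2, 9]
Visit 5; enqueue 7, 6, 1 → queue [3, 2, 9, 7, 6, 1]
Visit 3 → queue [2, 9, 7, 6, 1]
Visit 2; enqueue 18, 16, 10, 4 → queue [9, 7, 6, 1, 18, 16, 10, 4]
Visit 9 → queue [7, 6, 1, 18, 16, 10, 4]
Visit 7; enqueue 13 → queue [6, 1, 18, 16, 10, 4, 13]
Visit 6; enqueue 14, 12 → queue [1, 18, 16, 10, 4, 13, 14, 12]
Visit 1 → queue [18, 16, 10, 4, 13, 14, 12]
Visit 18 → queue [16, 10, 4, 13, 14, 12]
Visit 16; enqueue 15 → queue [10, 4, 13, 14, 12, 15]
Visit 10 → queue [4, 13, 14, 12, 15]
Visit 4 → queue [13, 14, 12, 15]
Visit 13 → queue [14, 12, 15]
Visit 14 → queue [12, 15]
Visit 12 → queue [15]
Visit 15 → queue []

11, 17, 8, 5, 3, 2, 9, 7, 6, 1, 18, 16, 10, 4, 13, 14, 12, 15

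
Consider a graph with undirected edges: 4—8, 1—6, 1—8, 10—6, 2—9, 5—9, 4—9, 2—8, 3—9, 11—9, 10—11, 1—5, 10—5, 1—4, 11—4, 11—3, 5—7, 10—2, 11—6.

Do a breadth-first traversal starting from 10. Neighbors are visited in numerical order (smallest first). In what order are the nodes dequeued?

Visit 10; enqueue 2, 5, 6, 11 → queue [2, 5, 6, 11]
Visit 2; enqueue 8, 9 → queue [5, 6, 11, 8, 9]
Visit 5; enqueue 1, 7 → queue [6, 11, 8, 9, 1, 7]
Visit 6 → queue [11, 8, 9, 1, 7]
Visit 11; enqueue 3, 4 → queue [8, 9, 1, 7, 3, 4]
Visit 8 → queue [9, 1, 7, 3, 4]
Visit 9 → queue [1, 7, 3, 4]
Visit 1 → queue [7, 3, 4]
Visit 7 → queue [3, 4]
Visit 3 → queue [4]
Visit 4 → queue []

10, 2, 5, 6, 11, 8, 9, 1, 7, 3, 4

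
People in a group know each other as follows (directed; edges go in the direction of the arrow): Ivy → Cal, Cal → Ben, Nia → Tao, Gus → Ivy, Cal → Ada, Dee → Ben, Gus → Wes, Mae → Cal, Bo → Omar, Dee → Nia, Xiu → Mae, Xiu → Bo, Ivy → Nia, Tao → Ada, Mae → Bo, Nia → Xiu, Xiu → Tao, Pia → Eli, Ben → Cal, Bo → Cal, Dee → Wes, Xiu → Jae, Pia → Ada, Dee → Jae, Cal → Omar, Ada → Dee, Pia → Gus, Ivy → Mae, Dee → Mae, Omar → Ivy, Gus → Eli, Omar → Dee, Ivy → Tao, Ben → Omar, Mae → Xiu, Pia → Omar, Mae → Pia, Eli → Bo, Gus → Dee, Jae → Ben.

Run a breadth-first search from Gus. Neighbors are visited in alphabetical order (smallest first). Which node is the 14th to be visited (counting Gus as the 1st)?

Pia

Visit Gus; enqueue Dee, Eli, Ivy, Wes → queue [Dee, Eli, Ivy, Wes]
Visit Dee; enqueue Ben, Jae, Mae, Nia → queue [Eli, Ivy, Wes, Ben, Jae, Mae, Nia]
Visit Eli; enqueue Bo → queue [Ivy, Wes, Ben, Jae, Mae, Nia, Bo]
Visit Ivy; enqueue Cal, Tao → queue [Wes, Ben, Jae, Mae, Nia, Bo, Cal, Tao]
Visit Wes → queue [Ben, Jae, Mae, Nia, Bo, Cal, Tao]
Visit Ben; enqueue Omar → queue [Jae, Mae, Nia, Bo, Cal, Tao, Omar]
Visit Jae → queue [Mae, Nia, Bo, Cal, Tao, Omar]
Visit Mae; enqueue Pia, Xiu → queue [Nia, Bo, Cal, Tao, Omar, Pia, Xiu]
Visit Nia → queue [Bo, Cal, Tao, Omar, Pia, Xiu]
Visit Bo → queue [Cal, Tao, Omar, Pia, Xiu]
Visit Cal; enqueue Ada → queue [Tao, Omar, Pia, Xiu, Ada]
Visit Tao → queue [Omar, Pia, Xiu, Ada]
Visit Omar → queue [Pia, Xiu, Ada]
Visit Pia → queue [Xiu, Ada]
Visit Xiu → queue [Ada]
Visit Ada → queue []

Visit order: Gus, Dee, Eli, Ivy, Wes, Ben, Jae, Mae, Nia, Bo, Cal, Tao, Omar, Pia, Xiu, Ada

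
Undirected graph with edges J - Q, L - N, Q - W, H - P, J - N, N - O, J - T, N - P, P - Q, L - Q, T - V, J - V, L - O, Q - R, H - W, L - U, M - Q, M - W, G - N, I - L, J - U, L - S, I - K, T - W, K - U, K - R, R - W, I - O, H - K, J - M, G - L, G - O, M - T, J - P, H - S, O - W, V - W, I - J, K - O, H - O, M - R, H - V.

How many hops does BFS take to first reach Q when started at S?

2

Level 0: S
Level 1: H, L
Level 2: G, I, K, N, O, P, Q, U, V, W
Level 3: J, M, R, T
Q first appears at level 2.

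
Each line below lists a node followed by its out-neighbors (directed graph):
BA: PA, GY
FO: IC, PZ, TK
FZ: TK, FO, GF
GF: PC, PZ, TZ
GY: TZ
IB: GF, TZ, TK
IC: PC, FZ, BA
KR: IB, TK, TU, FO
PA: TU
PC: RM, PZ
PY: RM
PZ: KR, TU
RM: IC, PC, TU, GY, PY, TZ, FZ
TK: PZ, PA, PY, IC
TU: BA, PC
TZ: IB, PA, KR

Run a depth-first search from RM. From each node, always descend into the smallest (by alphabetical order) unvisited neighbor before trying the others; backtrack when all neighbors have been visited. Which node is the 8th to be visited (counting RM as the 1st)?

IB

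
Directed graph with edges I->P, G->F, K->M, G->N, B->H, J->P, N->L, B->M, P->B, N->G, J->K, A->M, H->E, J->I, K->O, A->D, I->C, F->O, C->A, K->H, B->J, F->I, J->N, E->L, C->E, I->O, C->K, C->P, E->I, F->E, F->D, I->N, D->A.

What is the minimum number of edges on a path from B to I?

2

Level 0: B
Level 1: H, J, M
Level 2: E, I, K, N, P
Level 3: C, G, L, O
Level 4: A, F
Level 5: D
I first appears at level 2.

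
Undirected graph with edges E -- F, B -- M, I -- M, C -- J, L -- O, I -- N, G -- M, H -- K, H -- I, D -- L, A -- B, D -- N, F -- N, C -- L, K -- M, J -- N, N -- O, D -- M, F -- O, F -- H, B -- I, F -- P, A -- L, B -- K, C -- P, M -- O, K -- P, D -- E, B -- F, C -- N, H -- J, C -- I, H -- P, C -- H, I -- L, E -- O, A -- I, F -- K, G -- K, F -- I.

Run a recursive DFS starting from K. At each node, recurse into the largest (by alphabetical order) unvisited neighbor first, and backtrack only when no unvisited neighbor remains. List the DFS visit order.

Visit K
K → P
P → H
H → J
J → N
N → O
O → M
M → I
I → L
L → D
D → E
E → F
F → B
B → A
L → C
M → G

K P H J N O M I L D E F B A C G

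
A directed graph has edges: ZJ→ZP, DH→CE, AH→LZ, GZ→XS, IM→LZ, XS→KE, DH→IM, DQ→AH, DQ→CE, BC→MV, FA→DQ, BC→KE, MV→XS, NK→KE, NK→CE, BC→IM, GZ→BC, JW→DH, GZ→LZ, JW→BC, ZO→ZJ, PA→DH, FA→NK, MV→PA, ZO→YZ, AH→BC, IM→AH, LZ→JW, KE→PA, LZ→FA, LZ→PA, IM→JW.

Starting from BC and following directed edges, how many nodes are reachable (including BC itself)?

BFS from BC visits: BC, IM, KE, MV, AH, JW, LZ, PA, XS, DH, FA, CE, DQ, NK
Reachable nodes: 14 of 19 total.

14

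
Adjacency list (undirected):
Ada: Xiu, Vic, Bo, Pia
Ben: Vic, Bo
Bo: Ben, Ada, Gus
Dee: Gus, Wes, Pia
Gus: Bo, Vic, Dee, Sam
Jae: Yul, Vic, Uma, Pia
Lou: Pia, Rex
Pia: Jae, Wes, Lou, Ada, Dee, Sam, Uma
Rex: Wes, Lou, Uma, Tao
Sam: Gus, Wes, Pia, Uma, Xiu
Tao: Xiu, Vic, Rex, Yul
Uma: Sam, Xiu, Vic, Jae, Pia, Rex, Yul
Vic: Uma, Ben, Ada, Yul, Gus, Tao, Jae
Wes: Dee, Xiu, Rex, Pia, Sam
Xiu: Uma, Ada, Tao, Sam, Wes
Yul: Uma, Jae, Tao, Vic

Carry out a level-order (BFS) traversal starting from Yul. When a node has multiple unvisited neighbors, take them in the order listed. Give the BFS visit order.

Yul -> Uma -> Jae -> Tao -> Vic -> Sam -> Xiu -> Pia -> Rex -> Ben -> Ada -> Gus -> Wes -> Lou -> Dee -> Bo

Visit Yul; enqueue Uma, Jae, Tao, Vic → queue [Uma, Jae, Tao, Vic]
Visit Uma; enqueue Sam, Xiu, Pia, Rex → queue [Jae, Tao, Vic, Sam, Xiu, Pia, Rex]
Visit Jae → queue [Tao, Vic, Sam, Xiu, Pia, Rex]
Visit Tao → queue [Vic, Sam, Xiu, Pia, Rex]
Visit Vic; enqueue Ben, Ada, Gus → queue [Sam, Xiu, Pia, Rex, Ben, Ada, Gus]
Visit Sam; enqueue Wes → queue [Xiu, Pia, Rex, Ben, Ada, Gus, Wes]
Visit Xiu → queue [Pia, Rex, Ben, Ada, Gus, Wes]
Visit Pia; enqueue Lou, Dee → queue [Rex, Ben, Ada, Gus, Wes, Lou, Dee]
Visit Rex → queue [Ben, Ada, Gus, Wes, Lou, Dee]
Visit Ben; enqueue Bo → queue [Ada, Gus, Wes, Lou, Dee, Bo]
Visit Ada → queue [Gus, Wes, Lou, Dee, Bo]
Visit Gus → queue [Wes, Lou, Dee, Bo]
Visit Wes → queue [Lou, Dee, Bo]
Visit Lou → queue [Dee, Bo]
Visit Dee → queue [Bo]
Visit Bo → queue []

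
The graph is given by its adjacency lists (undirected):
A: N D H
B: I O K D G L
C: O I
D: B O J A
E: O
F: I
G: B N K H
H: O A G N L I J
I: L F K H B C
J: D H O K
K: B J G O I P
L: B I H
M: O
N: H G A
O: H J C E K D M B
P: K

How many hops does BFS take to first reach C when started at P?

Level 0: P
Level 1: K
Level 2: B, G, I, J, O
Level 3: C, D, E, F, H, L, M, N
Level 4: A
C first appears at level 3.

3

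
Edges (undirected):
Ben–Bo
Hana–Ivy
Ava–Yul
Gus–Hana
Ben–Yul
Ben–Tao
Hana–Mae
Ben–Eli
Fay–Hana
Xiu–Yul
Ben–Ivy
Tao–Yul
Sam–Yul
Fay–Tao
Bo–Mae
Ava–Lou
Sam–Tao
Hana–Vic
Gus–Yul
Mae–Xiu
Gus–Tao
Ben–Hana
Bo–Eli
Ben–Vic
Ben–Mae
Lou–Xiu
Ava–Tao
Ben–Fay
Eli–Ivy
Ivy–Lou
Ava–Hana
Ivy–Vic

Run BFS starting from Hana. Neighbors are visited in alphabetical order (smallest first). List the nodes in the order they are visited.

Visit Hana; enqueue Ava, Ben, Fay, Gus, Ivy, Mae, Vic → queue [Ava, Ben, Fay, Gus, Ivy, Mae, Vic]
Visit Ava; enqueue Lou, Tao, Yul → queue [Ben, Fay, Gus, Ivy, Mae, Vic, Lou, Tao, Yul]
Visit Ben; enqueue Bo, Eli → queue [Fay, Gus, Ivy, Mae, Vic, Lou, Tao, Yul, Bo, Eli]
Visit Fay → queue [Gus, Ivy, Mae, Vic, Lou, Tao, Yul, Bo, Eli]
Visit Gus → queue [Ivy, Mae, Vic, Lou, Tao, Yul, Bo, Eli]
Visit Ivy → queue [Mae, Vic, Lou, Tao, Yul, Bo, Eli]
Visit Mae; enqueue Xiu → queue [Vic, Lou, Tao, Yul, Bo, Eli, Xiu]
Visit Vic → queue [Lou, Tao, Yul, Bo, Eli, Xiu]
Visit Lou → queue [Tao, Yul, Bo, Eli, Xiu]
Visit Tao; enqueue Sam → queue [Yul, Bo, Eli, Xiu, Sam]
Visit Yul → queue [Bo, Eli, Xiu, Sam]
Visit Bo → queue [Eli, Xiu, Sam]
Visit Eli → queue [Xiu, Sam]
Visit Xiu → queue [Sam]
Visit Sam → queue []

Hana, Ava, Ben, Fay, Gus, Ivy, Mae, Vic, Lou, Tao, Yul, Bo, Eli, Xiu, Sam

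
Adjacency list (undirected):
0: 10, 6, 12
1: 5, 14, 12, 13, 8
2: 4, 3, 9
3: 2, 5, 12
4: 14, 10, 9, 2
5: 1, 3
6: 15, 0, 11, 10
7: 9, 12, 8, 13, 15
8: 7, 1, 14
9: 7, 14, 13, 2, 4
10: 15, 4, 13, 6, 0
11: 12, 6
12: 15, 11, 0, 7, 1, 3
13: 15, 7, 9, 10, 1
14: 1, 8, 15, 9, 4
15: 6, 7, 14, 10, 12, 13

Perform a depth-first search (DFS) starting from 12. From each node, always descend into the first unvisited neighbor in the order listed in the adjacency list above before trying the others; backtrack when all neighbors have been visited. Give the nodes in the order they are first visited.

12 15 6 0 10 4 14 1 5 3 2 9 7 8 13 11

Visit 12
12 → 15
15 → 6
6 → 0
0 → 10
10 → 4
4 → 14
14 → 1
1 → 5
5 → 3
3 → 2
2 → 9
9 → 7
7 → 8
7 → 13
6 → 11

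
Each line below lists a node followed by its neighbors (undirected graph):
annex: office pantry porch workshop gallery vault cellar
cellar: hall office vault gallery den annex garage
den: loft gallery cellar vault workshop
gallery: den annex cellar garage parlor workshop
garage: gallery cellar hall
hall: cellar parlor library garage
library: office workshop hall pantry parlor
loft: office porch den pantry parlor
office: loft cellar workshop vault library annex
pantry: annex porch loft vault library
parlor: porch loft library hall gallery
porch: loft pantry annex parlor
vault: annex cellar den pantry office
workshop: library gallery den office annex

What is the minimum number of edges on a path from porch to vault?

Level 0: porch
Level 1: annex, loft, pantry, parlor
Level 2: cellar, den, gallery, hall, library, office, vault, workshop
Level 3: garage
vault first appears at level 2.

2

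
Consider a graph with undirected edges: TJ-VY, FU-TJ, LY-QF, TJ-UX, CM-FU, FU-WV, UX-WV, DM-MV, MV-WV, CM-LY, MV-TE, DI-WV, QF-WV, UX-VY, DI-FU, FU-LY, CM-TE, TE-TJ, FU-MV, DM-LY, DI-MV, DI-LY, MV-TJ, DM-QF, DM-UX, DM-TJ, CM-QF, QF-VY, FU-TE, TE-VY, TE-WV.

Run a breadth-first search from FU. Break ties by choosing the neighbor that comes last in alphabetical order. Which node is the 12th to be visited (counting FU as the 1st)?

DM

Visit FU; enqueue WV, TJ, TE, MV, LY, DI, CM → queue [WV, TJ, TE, MV, LY, DI, CM]
Visit WV; enqueue UX, QF → queue [TJ, TE, MV, LY, DI, CM, UX, QF]
Visit TJ; enqueue VY, DM → queue [TE, MV, LY, DI, CM, UX, QF, VY, DM]
Visit TE → queue [MV, LY, DI, CM, UX, QF, VY, DM]
Visit MV → queue [LY, DI, CM, UX, QF, VY, DM]
Visit LY → queue [DI, CM, UX, QF, VY, DM]
Visit DI → queue [CM, UX, QF, VY, DM]
Visit CM → queue [UX, QF, VY, DM]
Visit UX → queue [QF, VY, DM]
Visit QF → queue [VY, DM]
Visit VY → queue [DM]
Visit DM → queue []

Visit order: FU, WV, TJ, TE, MV, LY, DI, CM, UX, QF, VY, DM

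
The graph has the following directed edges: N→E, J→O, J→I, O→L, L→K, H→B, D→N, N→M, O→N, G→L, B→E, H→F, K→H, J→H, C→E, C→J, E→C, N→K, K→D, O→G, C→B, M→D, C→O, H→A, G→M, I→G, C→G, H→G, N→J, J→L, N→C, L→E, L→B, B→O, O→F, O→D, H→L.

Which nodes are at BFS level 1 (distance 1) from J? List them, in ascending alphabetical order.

H, I, L, O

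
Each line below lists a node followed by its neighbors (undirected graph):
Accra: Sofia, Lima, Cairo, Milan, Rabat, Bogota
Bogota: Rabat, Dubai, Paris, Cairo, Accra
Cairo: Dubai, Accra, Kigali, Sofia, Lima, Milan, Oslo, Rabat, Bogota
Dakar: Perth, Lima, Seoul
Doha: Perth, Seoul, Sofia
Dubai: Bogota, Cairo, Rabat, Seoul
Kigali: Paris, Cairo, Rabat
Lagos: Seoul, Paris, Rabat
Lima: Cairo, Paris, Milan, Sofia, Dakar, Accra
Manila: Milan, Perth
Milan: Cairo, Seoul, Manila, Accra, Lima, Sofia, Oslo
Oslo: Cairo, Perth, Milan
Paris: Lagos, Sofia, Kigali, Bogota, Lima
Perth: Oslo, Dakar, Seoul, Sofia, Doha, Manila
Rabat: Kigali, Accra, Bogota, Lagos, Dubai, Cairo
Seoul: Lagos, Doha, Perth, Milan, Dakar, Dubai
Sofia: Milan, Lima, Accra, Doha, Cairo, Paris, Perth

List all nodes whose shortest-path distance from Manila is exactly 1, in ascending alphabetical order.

Level 0: Manila
Level 1: Milan, Perth
Level 2: Accra, Cairo, Dakar, Doha, Lima, Oslo, Seoul, Sofia
Level 3: Bogota, Dubai, Kigali, Lagos, Paris, Rabat

Milan, Perth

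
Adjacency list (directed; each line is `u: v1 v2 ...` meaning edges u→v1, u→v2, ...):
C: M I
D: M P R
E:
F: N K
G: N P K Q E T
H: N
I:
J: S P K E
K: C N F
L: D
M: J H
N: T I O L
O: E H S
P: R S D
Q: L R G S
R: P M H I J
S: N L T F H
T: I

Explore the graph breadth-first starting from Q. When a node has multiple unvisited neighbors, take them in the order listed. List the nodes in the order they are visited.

Visit Q; enqueue L, R, G, S → queue [L, R, G, S]
Visit L; enqueue D → queue [R, G, S, D]
Visit R; enqueue P, M, H, I, J → queue [G, S, D, P, M, H, I, J]
Visit G; enqueue N, K, E, T → queue [S, D, P, M, H, I, J, N, K, E, T]
Visit S; enqueue F → queue [D, P, M, H, I, J, N, K, E, T, F]
Visit D → queue [P, M, H, I, J, N, K, E, T, F]
Visit P → queue [M, H, I, J, N, K, E, T, F]
Visit M → queue [H, I, J, N, K, E, T, F]
Visit H → queue [I, J, N, K, E, T, F]
Visit I → queue [J, N, K, E, T, F]
Visit J → queue [N, K, E, T, F]
Visit N; enqueue O → queue [K, E, T, F, O]
Visit K; enqueue C → queue [E, T, F, O, C]
Visit E → queue [T, F, O, C]
Visit T → queue [F, O, C]
Visit F → queue [O, C]
Visit O → queue [C]
Visit C → queue []

Q, L, R, G, S, D, P, M, H, I, J, N, K, E, T, F, O, C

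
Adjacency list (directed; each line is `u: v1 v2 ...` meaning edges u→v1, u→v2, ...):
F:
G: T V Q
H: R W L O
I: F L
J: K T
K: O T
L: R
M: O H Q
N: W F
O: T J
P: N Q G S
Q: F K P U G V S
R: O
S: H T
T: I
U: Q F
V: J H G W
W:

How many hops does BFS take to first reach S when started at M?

Level 0: M
Level 1: H, O, Q
Level 2: F, G, J, K, L, P, R, S, T, U, V, W
Level 3: I, N
S first appears at level 2.

2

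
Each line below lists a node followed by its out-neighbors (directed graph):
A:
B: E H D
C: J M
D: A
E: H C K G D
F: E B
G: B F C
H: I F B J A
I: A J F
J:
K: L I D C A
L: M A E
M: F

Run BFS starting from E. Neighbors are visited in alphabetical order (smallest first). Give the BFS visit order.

E, C, D, G, H, K, J, M, A, B, F, I, L

Visit E; enqueue C, D, G, H, K → queue [C, D, G, H, K]
Visit C; enqueue J, M → queue [D, G, H, K, J, M]
Visit D; enqueue A → queue [G, H, K, J, M, A]
Visit G; enqueue B, F → queue [H, K, J, M, A, B, F]
Visit H; enqueue I → queue [K, J, M, A, B, F, I]
Visit K; enqueue L → queue [J, M, A, B, F, I, L]
Visit J → queue [M, A, B, F, I, L]
Visit M → queue [A, B, F, I, L]
Visit A → queue [B, F, I, L]
Visit B → queue [F, I, L]
Visit F → queue [I, L]
Visit I → queue [L]
Visit L → queue []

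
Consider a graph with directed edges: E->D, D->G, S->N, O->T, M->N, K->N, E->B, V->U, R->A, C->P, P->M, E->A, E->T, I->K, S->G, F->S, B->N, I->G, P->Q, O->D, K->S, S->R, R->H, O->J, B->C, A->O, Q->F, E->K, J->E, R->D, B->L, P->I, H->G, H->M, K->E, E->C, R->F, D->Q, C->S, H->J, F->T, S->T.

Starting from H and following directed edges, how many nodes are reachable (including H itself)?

BFS from H visits: H, G, J, M, E, N, A, B, C, D, K, T, O, L, P, S, Q, I, R, F
Reachable nodes: 20 of 22 total.

20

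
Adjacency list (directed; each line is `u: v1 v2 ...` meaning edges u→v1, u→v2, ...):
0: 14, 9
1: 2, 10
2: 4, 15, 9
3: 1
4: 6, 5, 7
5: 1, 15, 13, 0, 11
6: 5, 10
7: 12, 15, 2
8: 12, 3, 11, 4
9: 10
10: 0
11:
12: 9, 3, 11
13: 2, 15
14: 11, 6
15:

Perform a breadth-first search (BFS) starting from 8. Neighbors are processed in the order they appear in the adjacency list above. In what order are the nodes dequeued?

Visit 8; enqueue 12, 3, 11, 4 → queue [12, 3, 11, 4]
Visit 12; enqueue 9 → queue [3, 11, 4, 9]
Visit 3; enqueue 1 → queue [11, 4, 9, 1]
Visit 11 → queue [4, 9, 1]
Visit 4; enqueue 6, 5, 7 → queue [9, 1, 6, 5, 7]
Visit 9; enqueue 10 → queue [1, 6, 5, 7, 10]
Visit 1; enqueue 2 → queue [6, 5, 7, 10, 2]
Visit 6 → queue [5, 7, 10, 2]
Visit 5; enqueue 15, 13, 0 → queue [7, 10, 2, 15, 13, 0]
Visit 7 → queue [10, 2, 15, 13, 0]
Visit 10 → queue [2, 15, 13, 0]
Visit 2 → queue [15, 13, 0]
Visit 15 → queue [13, 0]
Visit 13 → queue [0]
Visit 0; enqueue 14 → queue [14]
Visit 14 → queue []

8, 12, 3, 11, 4, 9, 1, 6, 5, 7, 10, 2, 15, 13, 0, 14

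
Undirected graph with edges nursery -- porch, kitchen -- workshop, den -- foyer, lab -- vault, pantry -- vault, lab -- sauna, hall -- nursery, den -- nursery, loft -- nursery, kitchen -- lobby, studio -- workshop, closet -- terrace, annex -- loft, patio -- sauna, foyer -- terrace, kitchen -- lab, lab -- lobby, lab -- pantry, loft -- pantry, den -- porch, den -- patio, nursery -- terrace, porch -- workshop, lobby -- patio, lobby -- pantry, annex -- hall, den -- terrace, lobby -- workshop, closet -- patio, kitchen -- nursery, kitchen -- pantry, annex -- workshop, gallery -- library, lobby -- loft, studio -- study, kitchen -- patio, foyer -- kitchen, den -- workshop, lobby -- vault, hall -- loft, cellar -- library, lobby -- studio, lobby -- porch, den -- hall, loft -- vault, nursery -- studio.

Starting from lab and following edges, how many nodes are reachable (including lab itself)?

19

BFS from lab visits: lab, kitchen, lobby, pantry, sauna, vault, foyer, nursery, patio, workshop, loft, porch, studio, den, terrace, hall, closet, annex, study
Reachable nodes: 19 of 22 total.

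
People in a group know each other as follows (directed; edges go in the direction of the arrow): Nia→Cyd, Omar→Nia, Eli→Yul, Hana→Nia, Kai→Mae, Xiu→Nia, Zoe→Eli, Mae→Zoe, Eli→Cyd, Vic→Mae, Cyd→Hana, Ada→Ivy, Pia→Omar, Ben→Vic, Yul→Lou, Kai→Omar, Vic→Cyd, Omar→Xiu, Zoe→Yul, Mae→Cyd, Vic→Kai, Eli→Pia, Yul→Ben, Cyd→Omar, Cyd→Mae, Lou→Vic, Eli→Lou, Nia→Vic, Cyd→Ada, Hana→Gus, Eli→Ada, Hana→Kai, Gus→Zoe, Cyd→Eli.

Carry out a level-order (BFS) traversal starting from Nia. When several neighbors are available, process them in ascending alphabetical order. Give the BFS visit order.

Visit Nia; enqueue Cyd, Vic → queue [Cyd, Vic]
Visit Cyd; enqueue Ada, Eli, Hana, Mae, Omar → queue [Vic, Ada, Eli, Hana, Mae, Omar]
Visit Vic; enqueue Kai → queue [Ada, Eli, Hana, Mae, Omar, Kai]
Visit Ada; enqueue Ivy → queue [Eli, Hana, Mae, Omar, Kai, Ivy]
Visit Eli; enqueue Lou, Pia, Yul → queue [Hana, Mae, Omar, Kai, Ivy, Lou, Pia, Yul]
Visit Hana; enqueue Gus → queue [Mae, Omar, Kai, Ivy, Lou, Pia, Yul, Gus]
Visit Mae; enqueue Zoe → queue [Omar, Kai, Ivy, Lou, Pia, Yul, Gus, Zoe]
Visit Omar; enqueue Xiu → queue [Kai, Ivy, Lou, Pia, Yul, Gus, Zoe, Xiu]
Visit Kai → queue [Ivy, Lou, Pia, Yul, Gus, Zoe, Xiu]
Visit Ivy → queue [Lou, Pia, Yul, Gus, Zoe, Xiu]
Visit Lou → queue [Pia, Yul, Gus, Zoe, Xiu]
Visit Pia → queue [Yul, Gus, Zoe, Xiu]
Visit Yul; enqueue Ben → queue [Gus, Zoe, Xiu, Ben]
Visit Gus → queue [Zoe, Xiu, Ben]
Visit Zoe → queue [Xiu, Ben]
Visit Xiu → queue [Ben]
Visit Ben → queue []

Nia → Cyd → Vic → Ada → Eli → Hana → Mae → Omar → Kai → Ivy → Lou → Pia → Yul → Gus → Zoe → Xiu → Ben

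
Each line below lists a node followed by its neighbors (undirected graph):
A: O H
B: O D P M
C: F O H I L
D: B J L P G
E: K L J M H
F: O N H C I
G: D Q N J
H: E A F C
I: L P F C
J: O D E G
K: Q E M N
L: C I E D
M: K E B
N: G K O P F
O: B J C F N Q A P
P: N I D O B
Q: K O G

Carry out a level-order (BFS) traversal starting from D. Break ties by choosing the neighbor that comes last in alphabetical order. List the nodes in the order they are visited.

D, P, L, J, G, B, O, N, I, E, C, Q, M, F, A, K, H

Visit D; enqueue P, L, J, G, B → queue [P, L, J, G, B]
Visit P; enqueue O, N, I → queue [L, J, G, B, O, N, I]
Visit L; enqueue E, C → queue [J, G, B, O, N, I, E, C]
Visit J → queue [G, B, O, N, I, E, C]
Visit G; enqueue Q → queue [B, O, N, I, E, C, Q]
Visit B; enqueue M → queue [O, N, I, E, C, Q, M]
Visit O; enqueue F, A → queue [N, I, E, C, Q, M, F, A]
Visit N; enqueue K → queue [I, E, C, Q, M, F, A, K]
Visit I → queue [E, C, Q, M, F, A, K]
Visit E; enqueue H → queue [C, Q, M, F, A, K, H]
Visit C → queue [Q, M, F, A, K, H]
Visit Q → queue [M, F, A, K, H]
Visit M → queue [F, A, K, H]
Visit F → queue [A, K, H]
Visit A → queue [K, H]
Visit K → queue [H]
Visit H → queue []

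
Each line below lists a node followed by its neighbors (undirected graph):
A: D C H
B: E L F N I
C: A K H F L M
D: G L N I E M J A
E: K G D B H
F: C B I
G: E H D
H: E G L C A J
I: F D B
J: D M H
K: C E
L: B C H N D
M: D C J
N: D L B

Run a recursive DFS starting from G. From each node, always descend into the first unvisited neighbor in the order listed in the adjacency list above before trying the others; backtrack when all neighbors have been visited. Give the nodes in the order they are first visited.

Visit G
G → E
E → K
K → C
C → A
A → D
D → L
L → B
B → F
F → I
B → N
L → H
H → J
J → M

G -> E -> K -> C -> A -> D -> L -> B -> F -> I -> N -> H -> J -> M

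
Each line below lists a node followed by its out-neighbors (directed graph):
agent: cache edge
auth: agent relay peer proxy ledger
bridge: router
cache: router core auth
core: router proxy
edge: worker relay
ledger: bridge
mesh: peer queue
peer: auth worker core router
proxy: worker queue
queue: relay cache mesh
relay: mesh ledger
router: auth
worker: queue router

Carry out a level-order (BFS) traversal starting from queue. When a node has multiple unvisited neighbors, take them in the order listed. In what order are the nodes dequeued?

Visit queue; enqueue relay, cache, mesh → queue [relay, cache, mesh]
Visit relay; enqueue ledger → queue [cache, mesh, ledger]
Visit cache; enqueue router, core, auth → queue [mesh, ledger, router, core, auth]
Visit mesh; enqueue peer → queue [ledger, router, core, auth, peer]
Visit ledger; enqueue bridge → queue [router, core, auth, peer, bridge]
Visit router → queue [core, auth, peer, bridge]
Visit core; enqueue proxy → queue [auth, peer, bridge, proxy]
Visit auth; enqueue agent → queue [peer, bridge, proxy, agent]
Visit peer; enqueue worker → queue [bridge, proxy, agent, worker]
Visit bridge → queue [proxy, agent, worker]
Visit proxy → queue [agent, worker]
Visit agent; enqueue edge → queue [worker, edge]
Visit worker → queue [edge]
Visit edge → queue []

queue -> relay -> cache -> mesh -> ledger -> router -> core -> auth -> peer -> bridge -> proxy -> agent -> worker -> edge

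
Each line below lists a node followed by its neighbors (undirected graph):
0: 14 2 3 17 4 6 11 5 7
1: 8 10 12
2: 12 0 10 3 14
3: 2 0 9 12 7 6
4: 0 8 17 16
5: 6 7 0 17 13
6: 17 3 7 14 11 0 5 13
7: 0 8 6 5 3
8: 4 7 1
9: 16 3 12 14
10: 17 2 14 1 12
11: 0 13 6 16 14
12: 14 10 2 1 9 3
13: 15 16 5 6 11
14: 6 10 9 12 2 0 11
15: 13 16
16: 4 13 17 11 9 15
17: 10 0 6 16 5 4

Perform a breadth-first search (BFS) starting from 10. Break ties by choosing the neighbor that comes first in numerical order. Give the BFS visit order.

10 1 2 12 14 17 8 0 3 9 6 11 4 5 16 7 13 15

Visit 10; enqueue 1, 2, 12, 14, 17 → queue [1, 2, 12, 14, 17]
Visit 1; enqueue 8 → queue [2, 12, 14, 17, 8]
Visit 2; enqueue 0, 3 → queue [12, 14, 17, 8, 0, 3]
Visit 12; enqueue 9 → queue [14, 17, 8, 0, 3, 9]
Visit 14; enqueue 6, 11 → queue [17, 8, 0, 3, 9, 6, 11]
Visit 17; enqueue 4, 5, 16 → queue [8, 0, 3, 9, 6, 11, 4, 5, 16]
Visit 8; enqueue 7 → queue [0, 3, 9, 6, 11, 4, 5, 16, 7]
Visit 0 → queue [3, 9, 6, 11, 4, 5, 16, 7]
Visit 3 → queue [9, 6, 11, 4, 5, 16, 7]
Visit 9 → queue [6, 11, 4, 5, 16, 7]
Visit 6; enqueue 13 → queue [11, 4, 5, 16, 7, 13]
Visit 11 → queue [4, 5, 16, 7, 13]
Visit 4 → queue [5, 16, 7, 13]
Visit 5 → queue [16, 7, 13]
Visit 16; enqueue 15 → queue [7, 13, 15]
Visit 7 → queue [13, 15]
Visit 13 → queue [15]
Visit 15 → queue []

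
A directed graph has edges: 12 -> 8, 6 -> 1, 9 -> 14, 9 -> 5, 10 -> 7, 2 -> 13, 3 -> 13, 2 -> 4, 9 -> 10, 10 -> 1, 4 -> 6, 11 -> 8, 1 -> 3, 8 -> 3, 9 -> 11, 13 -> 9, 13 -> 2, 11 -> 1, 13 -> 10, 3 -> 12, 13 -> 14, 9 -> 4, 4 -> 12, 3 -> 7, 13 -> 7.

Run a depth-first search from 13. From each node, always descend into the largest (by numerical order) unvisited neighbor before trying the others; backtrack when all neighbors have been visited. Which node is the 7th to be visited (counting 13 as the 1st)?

12

Visit 13
13 → 14
13 → 10
10 → 7
10 → 1
1 → 3
3 → 12
12 → 8
13 → 9
9 → 11
9 → 5
9 → 4
4 → 6
13 → 2

Visit order: 13, 14, 10, 7, 1, 3, 12, 8, 9, 11, 5, 4, 6, 2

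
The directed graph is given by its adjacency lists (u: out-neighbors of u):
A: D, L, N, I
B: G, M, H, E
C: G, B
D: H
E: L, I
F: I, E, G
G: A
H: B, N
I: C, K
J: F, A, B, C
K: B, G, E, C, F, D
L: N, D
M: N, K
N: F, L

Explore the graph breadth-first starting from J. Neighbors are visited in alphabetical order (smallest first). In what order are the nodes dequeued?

Visit J; enqueue A, B, C, F → queue [A, B, C, F]
Visit A; enqueue D, I, L, N → queue [B, C, F, D, I, L, N]
Visit B; enqueue E, G, H, M → queue [C, F, D, I, L, N, E, G, H, M]
Visit C → queue [F, D, I, L, N, E, G, H, M]
Visit F → queue [D, I, L, N, E, G, H, M]
Visit D → queue [I, L, N, E, G, H, M]
Visit I; enqueue K → queue [L, N, E, G, H, M, K]
Visit L → queue [N, E, G, H, M, K]
Visit N → queue [E, G, H, M, K]
Visit E → queue [G, H, M, K]
Visit G → queue [H, M, K]
Visit H → queue [M, K]
Visit M → queue [K]
Visit K → queue []

J, A, B, C, F, D, I, L, N, E, G, H, M, K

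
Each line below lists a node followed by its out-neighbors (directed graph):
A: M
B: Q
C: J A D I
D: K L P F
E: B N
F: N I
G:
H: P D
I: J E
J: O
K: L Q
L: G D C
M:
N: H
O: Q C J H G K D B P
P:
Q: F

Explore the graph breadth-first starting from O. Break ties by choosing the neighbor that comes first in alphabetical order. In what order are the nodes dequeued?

O -> B -> C -> D -> G -> H -> J -> K -> P -> Q -> A -> I -> F -> L -> M -> E -> N

Visit O; enqueue B, C, D, G, H, J, K, P, Q → queue [B, C, D, G, H, J, K, P, Q]
Visit B → queue [C, D, G, H, J, K, P, Q]
Visit C; enqueue A, I → queue [D, G, H, J, K, P, Q, A, I]
Visit D; enqueue F, L → queue [G, H, J, K, P, Q, A, I, F, L]
Visit G → queue [H, J, K, P, Q, A, I, F, L]
Visit H → queue [J, K, P, Q, A, I, F, L]
Visit J → queue [K, P, Q, A, I, F, L]
Visit K → queue [P, Q, A, I, F, L]
Visit P → queue [Q, A, I, F, L]
Visit Q → queue [A, I, F, L]
Visit A; enqueue M → queue [I, F, L, M]
Visit I; enqueue E → queue [F, L, M, E]
Visit F; enqueue N → queue [L, M, E, N]
Visit L → queue [M, E, N]
Visit M → queue [E, N]
Visit E → queue [N]
Visit N → queue []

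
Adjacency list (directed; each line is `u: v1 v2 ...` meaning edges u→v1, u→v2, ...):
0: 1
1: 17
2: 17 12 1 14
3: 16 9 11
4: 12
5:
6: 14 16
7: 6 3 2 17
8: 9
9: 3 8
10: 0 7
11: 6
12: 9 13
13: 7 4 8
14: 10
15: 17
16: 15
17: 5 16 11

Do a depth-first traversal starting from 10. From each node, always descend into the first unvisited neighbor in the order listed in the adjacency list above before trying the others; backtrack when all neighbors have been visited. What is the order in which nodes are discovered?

10, 0, 1, 17, 5, 16, 15, 11, 6, 14, 7, 3, 9, 8, 2, 12, 13, 4

Visit 10
10 → 0
0 → 1
1 → 17
17 → 5
17 → 16
16 → 15
17 → 11
11 → 6
6 → 14
10 → 7
7 → 3
3 → 9
9 → 8
7 → 2
2 → 12
12 → 13
13 → 4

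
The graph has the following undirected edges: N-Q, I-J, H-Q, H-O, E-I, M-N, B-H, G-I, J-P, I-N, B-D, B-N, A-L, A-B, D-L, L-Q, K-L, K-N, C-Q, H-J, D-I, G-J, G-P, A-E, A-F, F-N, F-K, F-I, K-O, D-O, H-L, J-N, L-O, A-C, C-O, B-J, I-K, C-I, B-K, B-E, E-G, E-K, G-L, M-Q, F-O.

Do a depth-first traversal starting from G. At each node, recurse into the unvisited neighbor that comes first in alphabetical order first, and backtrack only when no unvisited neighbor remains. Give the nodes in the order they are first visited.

G → E → A → B → D → I → C → O → F → K → L → H → J → N → M → Q → P

Visit G
G → E
E → A
A → B
B → D
D → I
I → C
C → O
O → F
F → K
K → L
L → H
H → J
J → N
N → M
M → Q
J → P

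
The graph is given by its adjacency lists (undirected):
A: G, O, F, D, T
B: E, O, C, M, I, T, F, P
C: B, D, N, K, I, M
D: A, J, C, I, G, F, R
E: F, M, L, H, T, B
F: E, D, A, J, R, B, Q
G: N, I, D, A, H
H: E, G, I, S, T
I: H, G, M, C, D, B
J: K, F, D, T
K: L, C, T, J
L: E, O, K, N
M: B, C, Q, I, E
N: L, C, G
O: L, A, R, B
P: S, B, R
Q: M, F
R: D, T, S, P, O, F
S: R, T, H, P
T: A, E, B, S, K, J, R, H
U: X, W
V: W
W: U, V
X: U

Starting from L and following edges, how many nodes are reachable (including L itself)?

20

BFS from L visits: L, E, O, K, N, F, M, H, T, B, A, R, C, J, G, D, Q, I, S, P
Reachable nodes: 20 of 24 total.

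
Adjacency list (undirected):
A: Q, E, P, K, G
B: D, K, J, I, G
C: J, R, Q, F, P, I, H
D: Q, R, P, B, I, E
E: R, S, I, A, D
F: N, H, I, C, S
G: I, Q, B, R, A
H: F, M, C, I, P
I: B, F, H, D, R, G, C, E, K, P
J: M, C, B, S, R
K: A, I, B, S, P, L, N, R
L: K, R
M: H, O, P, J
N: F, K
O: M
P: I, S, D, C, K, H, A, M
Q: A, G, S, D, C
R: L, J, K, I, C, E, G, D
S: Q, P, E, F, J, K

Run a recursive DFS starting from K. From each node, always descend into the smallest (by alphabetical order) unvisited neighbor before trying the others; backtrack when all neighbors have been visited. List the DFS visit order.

K -> A -> E -> D -> B -> G -> I -> C -> F -> H -> M -> J -> R -> L -> S -> P -> Q -> O -> N

Visit K
K → A
A → E
E → D
D → B
B → G
G → I
I → C
C → F
F → H
H → M
M → J
J → R
R → L
J → S
S → P
S → Q
M → O
F → N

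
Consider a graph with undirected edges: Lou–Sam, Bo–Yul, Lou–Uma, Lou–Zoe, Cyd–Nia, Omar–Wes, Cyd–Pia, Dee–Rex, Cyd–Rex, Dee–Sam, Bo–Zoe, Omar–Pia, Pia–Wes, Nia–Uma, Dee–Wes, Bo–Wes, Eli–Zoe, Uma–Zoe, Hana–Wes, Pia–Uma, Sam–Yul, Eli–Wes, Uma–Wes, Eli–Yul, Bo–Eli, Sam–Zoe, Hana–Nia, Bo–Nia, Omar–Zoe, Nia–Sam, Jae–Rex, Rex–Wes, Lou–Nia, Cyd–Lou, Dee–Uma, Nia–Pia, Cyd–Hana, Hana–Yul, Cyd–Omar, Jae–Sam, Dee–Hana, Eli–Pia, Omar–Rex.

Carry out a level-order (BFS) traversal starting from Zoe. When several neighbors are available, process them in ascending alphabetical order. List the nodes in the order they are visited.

Visit Zoe; enqueue Bo, Eli, Lou, Omar, Sam, Uma → queue [Bo, Eli, Lou, Omar, Sam, Uma]
Visit Bo; enqueue Nia, Wes, Yul → queue [Eli, Lou, Omar, Sam, Uma, Nia, Wes, Yul]
Visit Eli; enqueue Pia → queue [Lou, Omar, Sam, Uma, Nia, Wes, Yul, Pia]
Visit Lou; enqueue Cyd → queue [Omar, Sam, Uma, Nia, Wes, Yul, Pia, Cyd]
Visit Omar; enqueue Rex → queue [Sam, Uma, Nia, Wes, Yul, Pia, Cyd, Rex]
Visit Sam; enqueue Dee, Jae → queue [Uma, Nia, Wes, Yul, Pia, Cyd, Rex, Dee, Jae]
Visit Uma → queue [Nia, Wes, Yul, Pia, Cyd, Rex, Dee, Jae]
Visit Nia; enqueue Hana → queue [Wes, Yul, Pia, Cyd, Rex, Dee, Jae, Hana]
Visit Wes → queue [Yul, Pia, Cyd, Rex, Dee, Jae, Hana]
Visit Yul → queue [Pia, Cyd, Rex, Dee, Jae, Hana]
Visit Pia → queue [Cyd, Rex, Dee, Jae, Hana]
Visit Cyd → queue [Rex, Dee, Jae, Hana]
Visit Rex → queue [Dee, Jae, Hana]
Visit Dee → queue [Jae, Hana]
Visit Jae → queue [Hana]
Visit Hana → queue []

Zoe, Bo, Eli, Lou, Omar, Sam, Uma, Nia, Wes, Yul, Pia, Cyd, Rex, Dee, Jae, Hana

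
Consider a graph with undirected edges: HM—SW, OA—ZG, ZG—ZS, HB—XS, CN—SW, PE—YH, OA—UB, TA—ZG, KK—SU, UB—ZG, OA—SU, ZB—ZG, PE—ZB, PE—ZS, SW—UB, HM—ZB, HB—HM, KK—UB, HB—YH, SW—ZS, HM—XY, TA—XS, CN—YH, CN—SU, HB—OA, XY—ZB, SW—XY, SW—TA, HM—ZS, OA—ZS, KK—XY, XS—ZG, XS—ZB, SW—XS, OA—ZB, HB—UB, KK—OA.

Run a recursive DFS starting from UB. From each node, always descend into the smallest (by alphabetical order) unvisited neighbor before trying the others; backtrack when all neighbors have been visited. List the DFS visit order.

Visit UB
UB → HB
HB → HM
HM → SW
SW → CN
CN → SU
SU → KK
KK → OA
OA → ZB
ZB → PE
PE → YH
PE → ZS
ZS → ZG
ZG → TA
TA → XS
ZB → XY

UB, HB, HM, SW, CN, SU, KK, OA, ZB, PE, YH, ZS, ZG, TA, XS, XY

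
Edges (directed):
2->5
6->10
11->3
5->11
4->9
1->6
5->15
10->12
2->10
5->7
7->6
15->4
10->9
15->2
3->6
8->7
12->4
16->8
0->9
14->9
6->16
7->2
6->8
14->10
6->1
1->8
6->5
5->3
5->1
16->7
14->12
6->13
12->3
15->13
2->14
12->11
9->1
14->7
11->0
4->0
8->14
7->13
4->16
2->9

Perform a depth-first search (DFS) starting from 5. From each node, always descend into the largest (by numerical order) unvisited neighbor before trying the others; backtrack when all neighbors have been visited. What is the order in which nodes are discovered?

Visit 5
5 → 15
15 → 13
15 → 4
4 → 16
16 → 8
8 → 14
14 → 12
12 → 11
11 → 3
3 → 6
6 → 10
10 → 9
9 → 1
11 → 0
14 → 7
7 → 2

5, 15, 13, 4, 16, 8, 14, 12, 11, 3, 6, 10, 9, 1, 0, 7, 2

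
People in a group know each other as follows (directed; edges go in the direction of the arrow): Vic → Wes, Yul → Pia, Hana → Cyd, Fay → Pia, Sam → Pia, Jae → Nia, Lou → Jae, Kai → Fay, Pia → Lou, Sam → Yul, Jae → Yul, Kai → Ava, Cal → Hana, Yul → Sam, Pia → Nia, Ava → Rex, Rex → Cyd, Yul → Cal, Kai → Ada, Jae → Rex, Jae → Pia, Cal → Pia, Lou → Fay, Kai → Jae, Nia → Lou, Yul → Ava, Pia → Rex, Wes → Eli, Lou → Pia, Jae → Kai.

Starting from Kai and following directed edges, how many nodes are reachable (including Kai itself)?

BFS from Kai visits: Kai, Ada, Ava, Fay, Jae, Rex, Pia, Nia, Yul, Cyd, Lou, Cal, Sam, Hana
Reachable nodes: 14 of 17 total.

14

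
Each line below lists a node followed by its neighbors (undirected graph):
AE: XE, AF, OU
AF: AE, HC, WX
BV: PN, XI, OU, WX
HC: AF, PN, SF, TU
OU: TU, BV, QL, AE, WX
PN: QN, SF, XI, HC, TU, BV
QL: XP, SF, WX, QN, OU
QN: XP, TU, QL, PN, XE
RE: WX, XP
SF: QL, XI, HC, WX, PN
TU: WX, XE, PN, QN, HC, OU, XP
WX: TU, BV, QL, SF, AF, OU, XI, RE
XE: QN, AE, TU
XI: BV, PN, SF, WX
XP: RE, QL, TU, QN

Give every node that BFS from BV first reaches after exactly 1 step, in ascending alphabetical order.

Level 0: BV
Level 1: OU, PN, WX, XI
Level 2: AE, AF, HC, QL, QN, RE, SF, TU
Level 3: XE, XP

OU, PN, WX, XI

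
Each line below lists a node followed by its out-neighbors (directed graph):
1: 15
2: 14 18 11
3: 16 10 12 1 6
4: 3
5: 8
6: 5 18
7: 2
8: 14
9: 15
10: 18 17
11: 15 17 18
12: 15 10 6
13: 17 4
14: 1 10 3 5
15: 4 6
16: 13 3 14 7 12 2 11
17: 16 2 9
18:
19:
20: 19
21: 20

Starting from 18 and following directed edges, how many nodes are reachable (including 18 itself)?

1

BFS from 18 visits: 18
Reachable nodes: 1 of 21 total.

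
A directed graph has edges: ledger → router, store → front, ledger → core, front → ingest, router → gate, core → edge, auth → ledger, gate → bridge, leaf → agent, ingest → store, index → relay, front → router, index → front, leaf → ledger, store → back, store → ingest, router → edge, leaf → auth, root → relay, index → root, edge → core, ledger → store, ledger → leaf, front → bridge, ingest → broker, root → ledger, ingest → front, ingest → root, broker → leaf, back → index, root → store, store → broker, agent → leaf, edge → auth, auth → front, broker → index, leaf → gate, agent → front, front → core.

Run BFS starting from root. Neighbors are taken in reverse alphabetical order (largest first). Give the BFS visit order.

root store relay ledger ingest front broker back router leaf core bridge index gate edge auth agent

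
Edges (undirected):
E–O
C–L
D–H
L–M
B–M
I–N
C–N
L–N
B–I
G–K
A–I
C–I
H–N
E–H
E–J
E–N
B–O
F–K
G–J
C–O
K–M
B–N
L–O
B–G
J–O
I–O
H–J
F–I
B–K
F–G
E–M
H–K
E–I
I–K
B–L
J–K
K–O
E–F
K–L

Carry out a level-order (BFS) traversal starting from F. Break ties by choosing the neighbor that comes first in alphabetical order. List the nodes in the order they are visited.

Visit F; enqueue E, G, I, K → queue [E, G, I, K]
Visit E; enqueue H, J, M, N, O → queue [G, I, K, H, J, M, N, O]
Visit G; enqueue B → queue [I, K, H, J, M, N, O, B]
Visit I; enqueue A, C → queue [K, H, J, M, N, O, B, A, C]
Visit K; enqueue L → queue [H, J, M, N, O, B, A, C, L]
Visit H; enqueue D → queue [J, M, N, O, B, A, C, L, D]
Visit J → queue [M, N, O, B, A, C, L, D]
Visit M → queue [N, O, B, A, C, L, D]
Visit N → queue [O, B, A, C, L, D]
Visit O → queue [B, A, C, L, D]
Visit B → queue [A, C, L, D]
Visit A → queue [C, L, D]
Visit C → queue [L, D]
Visit L → queue [D]
Visit D → queue []

F -> E -> G -> I -> K -> H -> J -> M -> N -> O -> B -> A -> C -> L -> D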